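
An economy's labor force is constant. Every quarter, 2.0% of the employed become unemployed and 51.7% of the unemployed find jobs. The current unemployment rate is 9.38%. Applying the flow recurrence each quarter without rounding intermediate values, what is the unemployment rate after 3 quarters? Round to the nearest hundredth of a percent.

Unemployment rate after three quarters ≈ 4.29%.

With a fixed labor force, u_{t+1} = u_t + s·(1−u_t) − f·u_t = u_t·(1−s−f) + s.
Here 1−s−f = 0.463 and s = 0.020.
u_1 = 0.093800 × 0.463 + 0.020 = 0.063429.
u_2 = 0.063429 × 0.463 + 0.020 = 0.049368.
u_3 = 0.049368 × 0.463 + 0.020 = 0.042857.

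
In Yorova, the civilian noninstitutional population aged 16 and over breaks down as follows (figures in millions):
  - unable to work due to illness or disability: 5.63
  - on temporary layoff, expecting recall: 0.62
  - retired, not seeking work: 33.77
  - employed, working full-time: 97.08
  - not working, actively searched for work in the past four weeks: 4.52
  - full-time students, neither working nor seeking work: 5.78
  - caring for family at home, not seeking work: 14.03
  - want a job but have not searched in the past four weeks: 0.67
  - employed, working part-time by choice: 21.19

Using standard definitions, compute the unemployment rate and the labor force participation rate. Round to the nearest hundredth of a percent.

Unemployment rate ≈ 4.16%; labor force participation rate ≈ 67.33%.

Employed = 97.08 + 21.19 = 118.27 million.
Unemployed = 0.62 + 4.52 = 5.14 million (jobless and actively searching, or on temporary layoff).
Labor force = 118.27 + 5.14 = 123.41 million.
Not in labor force = 5.63 + 33.77 + 5.78 + 14.03 + 0.67 = 59.88 million (those not working and not actively searching are outside the labor force — including those who want a job but have given up searching).
Civilian working-age population = 123.41 + 59.88 = 183.29 million.
Unemployment rate = 5.14 / 123.41 = 4.16%.
Labor force participation rate = 123.41 / 183.29 = 67.33%.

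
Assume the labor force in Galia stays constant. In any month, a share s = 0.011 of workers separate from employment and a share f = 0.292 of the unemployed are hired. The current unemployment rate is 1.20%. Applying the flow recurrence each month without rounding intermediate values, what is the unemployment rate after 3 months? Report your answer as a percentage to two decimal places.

With a fixed labor force, u_{t+1} = u_t + s·(1−u_t) − f·u_t = u_t·(1−s−f) + s.
Here 1−s−f = 0.697 and s = 0.011.
u_1 = 0.012000 × 0.697 + 0.011 = 0.019364.
u_2 = 0.019364 × 0.697 + 0.011 = 0.024497.
u_3 = 0.024497 × 0.697 + 0.011 = 0.028074.

Unemployment rate after three months ≈ 2.81%.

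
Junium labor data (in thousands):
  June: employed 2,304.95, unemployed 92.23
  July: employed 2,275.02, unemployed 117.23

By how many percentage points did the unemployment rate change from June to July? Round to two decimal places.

The unemployment rate changed by +1.05 percentage points.

June: labor force = 2,304.95 + 92.23 = 2,397.18; u = 92.23/2,397.18 = 3.85%.
July: labor force = 2,275.02 + 117.23 = 2,392.25; u = 117.23/2,392.25 = 4.90%.
Change = 4.90% − 3.85% = +1.05 pp.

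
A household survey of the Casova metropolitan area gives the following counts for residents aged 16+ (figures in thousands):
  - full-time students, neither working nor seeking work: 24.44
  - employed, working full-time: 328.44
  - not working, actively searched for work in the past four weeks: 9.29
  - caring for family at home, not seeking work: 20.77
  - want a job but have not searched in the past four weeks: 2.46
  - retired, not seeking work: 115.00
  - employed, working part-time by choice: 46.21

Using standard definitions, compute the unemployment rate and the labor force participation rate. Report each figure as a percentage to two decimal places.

Unemployment rate ≈ 2.42%; labor force participation rate ≈ 70.24%.

Employed = 328.44 + 46.21 = 374.65 thousand.
Unemployed = 9.29 thousand.
Labor force = 374.65 + 9.29 = 383.94 thousand.
Not in labor force = 24.44 + 20.77 + 2.46 + 115.00 = 162.67 thousand (those not working and not actively searching are outside the labor force — including those who want a job but have given up searching).
Civilian working-age population = 383.94 + 162.67 = 546.61 thousand.
Unemployment rate = 9.29 / 383.94 = 2.42%.
Labor force participation rate = 383.94 / 546.61 = 70.24%.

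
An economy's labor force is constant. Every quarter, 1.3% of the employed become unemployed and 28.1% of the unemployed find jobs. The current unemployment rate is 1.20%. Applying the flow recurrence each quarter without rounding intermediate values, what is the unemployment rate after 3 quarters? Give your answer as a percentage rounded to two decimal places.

Unemployment rate after three quarters ≈ 3.29%.

With a fixed labor force, u_{t+1} = u_t + s·(1−u_t) − f·u_t = u_t·(1−s−f) + s.
Here 1−s−f = 0.706 and s = 0.013.
u_1 = 0.012000 × 0.706 + 0.013 = 0.021472.
u_2 = 0.021472 × 0.706 + 0.013 = 0.028159.
u_3 = 0.028159 × 0.706 + 0.013 = 0.032880.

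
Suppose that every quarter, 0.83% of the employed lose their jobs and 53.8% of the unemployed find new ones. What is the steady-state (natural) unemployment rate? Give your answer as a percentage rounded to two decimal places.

Steady-state unemployment rate ≈ 1.52%.

At steady state the flows balance: s·E = f·U, so U/(E+U) = s/(s+f).
u* = 0.83 / (0.83 + 53.8) = 0.83 / 54.63 = 1.52%.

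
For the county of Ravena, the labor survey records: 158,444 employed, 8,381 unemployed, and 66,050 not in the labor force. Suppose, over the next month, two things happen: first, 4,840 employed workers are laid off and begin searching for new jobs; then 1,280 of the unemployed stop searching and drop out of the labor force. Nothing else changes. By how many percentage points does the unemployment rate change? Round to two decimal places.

Initially, labor force = 158,444 + 8,381 = 166,825, so u = 8,381/166,825 = 5.02%.
After the first change, employed falls and unemployed rises by 4,840; labor force unchanged → E = 153,604, U = 13,221, labor force = 166,825.
After the second change, unemployed and labor force both fall by 1,280 → E = 153,604, U = 11,941, labor force = 165,545.
New unemployment rate = 11,941 / 165,545 = 7.21%.
Change = 7.21% − 5.02% = +2.19 percentage points.

The unemployment rate changes by +2.19 percentage points.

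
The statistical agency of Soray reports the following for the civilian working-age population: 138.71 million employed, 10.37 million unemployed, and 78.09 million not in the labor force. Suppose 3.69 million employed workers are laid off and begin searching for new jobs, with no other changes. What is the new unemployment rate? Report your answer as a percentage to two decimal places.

New unemployment rate ≈ 9.43%.

Initially, labor force = 138.71 + 10.37 = 149.08 million, so u = 10.37/149.08 = 6.96%.
After the change, employed falls and unemployed rises by 3.69; labor force unchanged → E = 135.02, U = 14.06, labor force = 149.08 million.
New unemployment rate = 14.06 / 149.08 = 9.43%.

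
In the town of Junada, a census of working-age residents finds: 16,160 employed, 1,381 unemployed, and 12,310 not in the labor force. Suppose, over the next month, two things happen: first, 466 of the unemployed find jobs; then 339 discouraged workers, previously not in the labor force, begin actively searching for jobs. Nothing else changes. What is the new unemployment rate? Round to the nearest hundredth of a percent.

New unemployment rate ≈ 7.01%.

Initially, labor force = 16,160 + 1,381 = 17,541, so u = 1,381/17,541 = 7.87%.
After the first change, unemployed falls and employed rises by 466; labor force unchanged → E = 16,626, U = 915, labor force = 17,541.
After the second change, unemployed and labor force both rise by 339 → E = 16,626, U = 1,254, labor force = 17,880.
New unemployment rate = 1,254 / 17,880 = 7.01%.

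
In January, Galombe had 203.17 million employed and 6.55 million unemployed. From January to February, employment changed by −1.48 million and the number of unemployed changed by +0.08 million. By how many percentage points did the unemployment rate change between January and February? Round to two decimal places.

The unemployment rate changed by +0.06 percentage points.

January: labor force = 203.17 + 6.55 = 209.72; u = 6.55/209.72 = 3.12%.
February: labor force = 201.69 + 6.63 = 208.32; u = 6.63/208.32 = 3.18%.
Change = 3.18% − 3.12% = +0.06 pp.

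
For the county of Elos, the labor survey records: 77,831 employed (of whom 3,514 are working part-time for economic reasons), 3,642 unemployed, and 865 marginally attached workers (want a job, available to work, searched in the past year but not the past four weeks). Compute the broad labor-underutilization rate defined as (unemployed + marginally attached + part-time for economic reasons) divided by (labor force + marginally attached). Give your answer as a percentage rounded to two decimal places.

Labor force = 77,831 + 3,642 = 81,473.
Numerator = 3,642 + 865 + 3,514 = 8,021.
Denominator = 81,473 + 865 = 82,338.
Broad rate = 8,021 / 82,338 = 9.74%.

Broad underutilization rate ≈ 9.74%.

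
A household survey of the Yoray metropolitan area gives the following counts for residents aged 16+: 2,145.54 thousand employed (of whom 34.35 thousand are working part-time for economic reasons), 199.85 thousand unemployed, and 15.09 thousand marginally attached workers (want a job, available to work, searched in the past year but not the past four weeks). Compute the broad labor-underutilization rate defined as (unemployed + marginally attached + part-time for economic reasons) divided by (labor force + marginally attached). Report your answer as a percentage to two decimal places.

Broad underutilization rate ≈ 10.56%.

Labor force = 2,145.54 + 199.85 = 2,345.39 thousand.
Numerator = 199.85 + 15.09 + 34.35 = 249.29 thousand.
Denominator = 2,345.39 + 15.09 = 2,360.48 thousand.
Broad rate = 249.29 / 2,360.48 = 10.56%.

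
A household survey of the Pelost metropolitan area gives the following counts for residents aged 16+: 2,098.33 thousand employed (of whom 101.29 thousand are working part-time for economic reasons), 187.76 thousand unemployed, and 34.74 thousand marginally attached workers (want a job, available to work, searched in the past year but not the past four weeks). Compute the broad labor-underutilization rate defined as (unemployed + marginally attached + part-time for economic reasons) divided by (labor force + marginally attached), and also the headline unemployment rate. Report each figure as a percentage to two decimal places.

Labor force = 2,098.33 + 187.76 = 2,286.09 thousand.
Numerator = 187.76 + 34.74 + 101.29 = 323.79 thousand.
Denominator = 2,286.09 + 34.74 = 2,320.83 thousand.
Broad rate = 323.79 / 2,320.83 = 13.95%.
Headline unemployment rate = 187.76 / 2,286.09 = 8.21%.

Broad underutilization rate ≈ 13.95%; headline unemployment rate ≈ 8.21%.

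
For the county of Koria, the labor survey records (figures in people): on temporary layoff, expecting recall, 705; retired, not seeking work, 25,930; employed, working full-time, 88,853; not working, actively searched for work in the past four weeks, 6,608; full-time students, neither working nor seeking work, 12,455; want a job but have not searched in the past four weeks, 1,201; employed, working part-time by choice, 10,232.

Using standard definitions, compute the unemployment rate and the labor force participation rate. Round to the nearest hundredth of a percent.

Employed = 88,853 + 10,232 = 99,085.
Unemployed = 705 + 6,608 = 7,313 (jobless and actively searching, or on temporary layoff).
Labor force = 99,085 + 7,313 = 106,398.
Not in labor force = 25,930 + 12,455 + 1,201 = 39,586 (those not working and not actively searching are outside the labor force — including those who want a job but have given up searching).
Civilian working-age population = 106,398 + 39,586 = 145,984.
Unemployment rate = 7,313 / 106,398 = 6.87%.
Labor force participation rate = 106,398 / 145,984 = 72.88%.

Unemployment rate ≈ 6.87%; labor force participation rate ≈ 72.88%.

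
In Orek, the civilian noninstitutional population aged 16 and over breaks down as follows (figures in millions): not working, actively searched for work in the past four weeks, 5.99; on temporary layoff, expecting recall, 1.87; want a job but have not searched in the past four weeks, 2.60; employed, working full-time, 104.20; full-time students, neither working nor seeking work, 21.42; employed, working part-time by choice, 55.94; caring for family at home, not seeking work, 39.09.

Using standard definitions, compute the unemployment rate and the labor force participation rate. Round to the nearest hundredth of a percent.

Unemployment rate ≈ 4.68%; labor force participation rate ≈ 72.69%.

Employed = 104.20 + 55.94 = 160.14 million.
Unemployed = 5.99 + 1.87 = 7.86 million (jobless and actively searching, or on temporary layoff).
Labor force = 160.14 + 7.86 = 168.00 million.
Not in labor force = 2.60 + 21.42 + 39.09 = 63.11 million (those not working and not actively searching are outside the labor force — including those who want a job but have given up searching).
Civilian working-age population = 168.00 + 63.11 = 231.11 million.
Unemployment rate = 7.86 / 168.00 = 4.68%.
Labor force participation rate = 168.00 / 231.11 = 72.69%.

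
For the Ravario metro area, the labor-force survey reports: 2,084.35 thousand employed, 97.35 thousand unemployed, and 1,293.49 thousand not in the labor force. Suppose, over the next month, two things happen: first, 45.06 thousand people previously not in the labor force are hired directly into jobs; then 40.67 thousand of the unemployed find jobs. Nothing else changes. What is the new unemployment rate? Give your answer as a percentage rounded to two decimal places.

Initially, labor force = 2,084.35 + 97.35 = 2,181.70 thousand, so u = 97.35/2,181.70 = 4.46%.
After the first change, employed and labor force both rise by 45.06; unemployed unchanged → E = 2,129.41, U = 97.35, labor force = 2,226.76 thousand.
After the second change, unemployed falls and employed rises by 40.67; labor force unchanged → E = 2,170.08, U = 56.68, labor force = 2,226.76 thousand.
New unemployment rate = 56.68 / 2,226.76 = 2.55%.

New unemployment rate ≈ 2.55%.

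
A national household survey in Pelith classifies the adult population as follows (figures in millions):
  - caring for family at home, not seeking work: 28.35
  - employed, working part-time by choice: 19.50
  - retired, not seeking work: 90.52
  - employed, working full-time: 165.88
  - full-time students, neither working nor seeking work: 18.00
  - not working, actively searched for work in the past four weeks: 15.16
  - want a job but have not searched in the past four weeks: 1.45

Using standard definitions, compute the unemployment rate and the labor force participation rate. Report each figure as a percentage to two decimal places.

Unemployment rate ≈ 7.56%; labor force participation rate ≈ 59.18%.

Employed = 19.50 + 165.88 = 185.38 million.
Unemployed = 15.16 million.
Labor force = 185.38 + 15.16 = 200.54 million.
Not in labor force = 28.35 + 90.52 + 18.00 + 1.45 = 138.32 million (those not working and not actively searching are outside the labor force — including those who want a job but have given up searching).
Civilian working-age population = 200.54 + 138.32 = 338.86 million.
Unemployment rate = 15.16 / 200.54 = 7.56%.
Labor force participation rate = 200.54 / 338.86 = 59.18%.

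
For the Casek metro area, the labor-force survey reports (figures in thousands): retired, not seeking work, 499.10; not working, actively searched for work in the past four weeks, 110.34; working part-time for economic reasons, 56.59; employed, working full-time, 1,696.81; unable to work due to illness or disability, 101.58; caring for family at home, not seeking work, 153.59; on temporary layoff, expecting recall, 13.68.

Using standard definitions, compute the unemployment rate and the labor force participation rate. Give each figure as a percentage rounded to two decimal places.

Employed = 56.59 + 1,696.81 = 1,753.40 thousand (anyone who worked, including part-time for economic reasons, counts as employed).
Unemployed = 110.34 + 13.68 = 124.02 thousand (jobless and actively searching, or on temporary layoff).
Labor force = 1,753.40 + 124.02 = 1,877.42 thousand.
Not in labor force = 499.10 + 101.58 + 153.59 = 754.27 thousand (those not working and not actively searching are outside the labor force).
Civilian working-age population = 1,877.42 + 754.27 = 2,631.69 thousand.
Unemployment rate = 124.02 / 1,877.42 = 6.61%.
Labor force participation rate = 1,877.42 / 2,631.69 = 71.34%.

Unemployment rate ≈ 6.61%; labor force participation rate ≈ 71.34%.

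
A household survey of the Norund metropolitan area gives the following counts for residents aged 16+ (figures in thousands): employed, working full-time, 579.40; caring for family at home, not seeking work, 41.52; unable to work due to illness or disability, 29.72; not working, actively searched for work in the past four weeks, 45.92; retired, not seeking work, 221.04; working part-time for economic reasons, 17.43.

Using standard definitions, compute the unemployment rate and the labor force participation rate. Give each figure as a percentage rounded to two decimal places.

Employed = 579.40 + 17.43 = 596.83 thousand (anyone who worked, including part-time for economic reasons, counts as employed).
Unemployed = 45.92 thousand.
Labor force = 596.83 + 45.92 = 642.75 thousand.
Not in labor force = 41.52 + 29.72 + 221.04 = 292.28 thousand (those not working and not actively searching are outside the labor force).
Civilian working-age population = 642.75 + 292.28 = 935.03 thousand.
Unemployment rate = 45.92 / 642.75 = 7.14%.
Labor force participation rate = 642.75 / 935.03 = 68.74%.

Unemployment rate ≈ 7.14%; labor force participation rate ≈ 68.74%.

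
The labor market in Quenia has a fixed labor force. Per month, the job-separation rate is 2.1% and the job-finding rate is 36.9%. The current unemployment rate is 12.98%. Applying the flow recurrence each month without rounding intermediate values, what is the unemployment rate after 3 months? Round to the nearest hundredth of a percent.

With a fixed labor force, u_{t+1} = u_t + s·(1−u_t) − f·u_t = u_t·(1−s−f) + s.
Here 1−s−f = 0.610 and s = 0.021.
u_1 = 0.129800 × 0.610 + 0.021 = 0.100178.
u_2 = 0.100178 × 0.610 + 0.021 = 0.082109.
u_3 = 0.082109 × 0.610 + 0.021 = 0.071086.

Unemployment rate after three months ≈ 7.11%.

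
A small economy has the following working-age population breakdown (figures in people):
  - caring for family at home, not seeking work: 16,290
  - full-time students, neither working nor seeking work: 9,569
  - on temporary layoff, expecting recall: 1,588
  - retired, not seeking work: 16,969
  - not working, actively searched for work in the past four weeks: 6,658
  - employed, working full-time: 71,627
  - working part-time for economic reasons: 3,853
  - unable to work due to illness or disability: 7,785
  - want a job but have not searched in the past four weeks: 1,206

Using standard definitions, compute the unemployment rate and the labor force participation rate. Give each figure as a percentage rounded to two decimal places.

Unemployment rate ≈ 9.85%; labor force participation rate ≈ 61.77%.

Employed = 71,627 + 3,853 = 75,480 (anyone who worked, including part-time for economic reasons, counts as employed).
Unemployed = 1,588 + 6,658 = 8,246 (jobless and actively searching, or on temporary layoff).
Labor force = 75,480 + 8,246 = 83,726.
Not in labor force = 16,290 + 9,569 + 16,969 + 7,785 + 1,206 = 51,819 (those not working and not actively searching are outside the labor force — including those who want a job but have given up searching).
Civilian working-age population = 83,726 + 51,819 = 135,545.
Unemployment rate = 8,246 / 83,726 = 9.85%.
Labor force participation rate = 83,726 / 135,545 = 61.77%.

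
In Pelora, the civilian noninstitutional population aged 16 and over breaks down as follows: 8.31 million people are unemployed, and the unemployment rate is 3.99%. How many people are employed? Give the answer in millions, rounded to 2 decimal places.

Labor force = U / u = 8.31 / 0.0399 ≈ 208.27 million.
Employed = labor force − unemployed = 208.27 − 8.31 = 199.96 million.

About 199.96 million are employed.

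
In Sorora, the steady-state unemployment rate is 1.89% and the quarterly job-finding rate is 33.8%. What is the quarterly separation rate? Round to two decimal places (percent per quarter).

From u* = s/(s+f): s = u·f/(1−u).
s = 0.0189 × 33.8 / (1 − 0.0189) = 0.6388 / 0.9811 ≈ 0.65% per quarter.

Separation rate ≈ 0.65% per quarter.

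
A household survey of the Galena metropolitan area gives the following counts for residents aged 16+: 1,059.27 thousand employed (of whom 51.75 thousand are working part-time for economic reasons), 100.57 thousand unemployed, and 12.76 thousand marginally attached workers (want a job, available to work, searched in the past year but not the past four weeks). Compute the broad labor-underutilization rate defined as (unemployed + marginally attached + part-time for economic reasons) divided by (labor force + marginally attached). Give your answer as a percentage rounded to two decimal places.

Labor force = 1,059.27 + 100.57 = 1,159.84 thousand.
Numerator = 100.57 + 12.76 + 51.75 = 165.08 thousand.
Denominator = 1,159.84 + 12.76 = 1,172.60 thousand.
Broad rate = 165.08 / 1,172.60 = 14.08%.

Broad underutilization rate ≈ 14.08%.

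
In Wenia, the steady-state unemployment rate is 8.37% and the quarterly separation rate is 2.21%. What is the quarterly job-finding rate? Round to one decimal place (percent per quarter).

Job-finding rate ≈ 24.2% per quarter.

From u* = s/(s+f): f = s·(1−u)/u.
f = 2.21 × (1 − 0.0837) / 0.0837 = 2.0250 / 0.0837 ≈ 24.2% per quarter.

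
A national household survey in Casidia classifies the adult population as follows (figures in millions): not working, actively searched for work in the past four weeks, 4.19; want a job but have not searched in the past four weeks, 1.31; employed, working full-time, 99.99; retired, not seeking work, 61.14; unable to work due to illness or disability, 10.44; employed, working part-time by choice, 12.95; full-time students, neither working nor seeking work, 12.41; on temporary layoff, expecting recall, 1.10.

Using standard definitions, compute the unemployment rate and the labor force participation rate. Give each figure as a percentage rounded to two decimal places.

Unemployment rate ≈ 4.47%; labor force participation rate ≈ 58.09%.

Employed = 99.99 + 12.95 = 112.94 million.
Unemployed = 4.19 + 1.10 = 5.29 million (jobless and actively searching, or on temporary layoff).
Labor force = 112.94 + 5.29 = 118.23 million.
Not in labor force = 1.31 + 61.14 + 10.44 + 12.41 = 85.30 million (those not working and not actively searching are outside the labor force — including those who want a job but have given up searching).
Civilian working-age population = 118.23 + 85.30 = 203.53 million.
Unemployment rate = 5.29 / 118.23 = 4.47%.
Labor force participation rate = 118.23 / 203.53 = 58.09%.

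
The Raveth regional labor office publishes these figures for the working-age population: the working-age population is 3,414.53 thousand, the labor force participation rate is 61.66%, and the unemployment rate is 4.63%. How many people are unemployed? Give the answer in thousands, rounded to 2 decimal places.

About 97.48 thousand are unemployed.

Labor force = 0.6166 × 3,414.53 = 2,105.40 thousand.
Unemployed = 0.0463 × 2,105.40 ≈ 97.48 thousand.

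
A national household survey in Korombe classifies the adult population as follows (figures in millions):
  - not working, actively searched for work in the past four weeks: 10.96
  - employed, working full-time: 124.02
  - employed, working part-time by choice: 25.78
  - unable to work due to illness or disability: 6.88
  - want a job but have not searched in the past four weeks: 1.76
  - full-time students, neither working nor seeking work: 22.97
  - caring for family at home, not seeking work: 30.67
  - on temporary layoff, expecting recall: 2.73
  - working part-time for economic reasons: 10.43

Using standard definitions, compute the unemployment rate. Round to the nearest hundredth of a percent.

Employed = 124.02 + 25.78 + 10.43 = 160.23 million (anyone who worked, including part-time for economic reasons, counts as employed).
Unemployed = 10.96 + 2.73 = 13.69 million (jobless and actively searching, or on temporary layoff).
Labor force = 160.23 + 13.69 = 173.92 million.
Unemployment rate = 13.69 / 173.92 = 7.87%.

Unemployment rate ≈ 7.87%.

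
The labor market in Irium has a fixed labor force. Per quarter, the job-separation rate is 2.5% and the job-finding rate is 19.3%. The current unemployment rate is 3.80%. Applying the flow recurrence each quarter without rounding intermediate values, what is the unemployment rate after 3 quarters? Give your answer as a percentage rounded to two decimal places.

With a fixed labor force, u_{t+1} = u_t + s·(1−u_t) − f·u_t = u_t·(1−s−f) + s.
Here 1−s−f = 0.782 and s = 0.025.
u_1 = 0.038000 × 0.782 + 0.025 = 0.054716.
u_2 = 0.054716 × 0.782 + 0.025 = 0.067788.
u_3 = 0.067788 × 0.782 + 0.025 = 0.078010.

Unemployment rate after three quarters ≈ 7.80%.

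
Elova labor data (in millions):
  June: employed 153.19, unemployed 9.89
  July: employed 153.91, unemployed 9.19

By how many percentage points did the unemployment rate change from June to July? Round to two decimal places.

June: labor force = 153.19 + 9.89 = 163.08; u = 9.89/163.08 = 6.06%.
July: labor force = 153.91 + 9.19 = 163.10; u = 9.19/163.10 = 5.63%.
Change = 5.63% − 6.06% = −0.43 pp.

The unemployment rate changed by −0.43 percentage points.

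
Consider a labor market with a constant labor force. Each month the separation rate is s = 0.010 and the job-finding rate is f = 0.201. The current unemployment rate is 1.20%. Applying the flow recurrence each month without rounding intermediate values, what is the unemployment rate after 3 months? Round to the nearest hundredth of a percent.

With a fixed labor force, u_{t+1} = u_t + s·(1−u_t) − f·u_t = u_t·(1−s−f) + s.
Here 1−s−f = 0.789 and s = 0.010.
u_1 = 0.012000 × 0.789 + 0.010 = 0.019468.
u_2 = 0.019468 × 0.789 + 0.010 = 0.025360.
u_3 = 0.025360 × 0.789 + 0.010 = 0.030009.

Unemployment rate after three months ≈ 3.00%.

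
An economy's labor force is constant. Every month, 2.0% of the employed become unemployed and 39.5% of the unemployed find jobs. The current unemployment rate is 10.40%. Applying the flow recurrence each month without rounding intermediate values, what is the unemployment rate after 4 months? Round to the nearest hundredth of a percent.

With a fixed labor force, u_{t+1} = u_t + s·(1−u_t) − f·u_t = u_t·(1−s−f) + s.
Here 1−s−f = 0.585 and s = 0.020.
u_1 = 0.104000 × 0.585 + 0.020 = 0.080840.
u_2 = 0.080840 × 0.585 + 0.020 = 0.067291.
u_3 = 0.067291 × 0.585 + 0.020 = 0.059365.
u_4 = 0.059365 × 0.585 + 0.020 = 0.054729.

Unemployment rate after four months ≈ 5.47%.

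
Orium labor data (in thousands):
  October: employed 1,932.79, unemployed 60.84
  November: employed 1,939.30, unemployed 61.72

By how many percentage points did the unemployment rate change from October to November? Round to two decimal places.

The unemployment rate changed by +0.03 percentage points.

October: labor force = 1,932.79 + 60.84 = 1,993.63; u = 60.84/1,993.63 = 3.05%.
November: labor force = 1,939.30 + 61.72 = 2,001.02; u = 61.72/2,001.02 = 3.08%.
Change = 3.08% − 3.05% = +0.03 pp.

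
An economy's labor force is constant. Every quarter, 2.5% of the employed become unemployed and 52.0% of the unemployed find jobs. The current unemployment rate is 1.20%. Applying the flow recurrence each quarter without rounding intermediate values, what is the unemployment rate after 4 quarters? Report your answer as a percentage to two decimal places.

With a fixed labor force, u_{t+1} = u_t + s·(1−u_t) − f·u_t = u_t·(1−s−f) + s.
Here 1−s−f = 0.455 and s = 0.025.
u_1 = 0.012000 × 0.455 + 0.025 = 0.030460.
u_2 = 0.030460 × 0.455 + 0.025 = 0.038859.
u_3 = 0.038859 × 0.455 + 0.025 = 0.042681.
u_4 = 0.042681 × 0.455 + 0.025 = 0.044420.

Unemployment rate after four quarters ≈ 4.44%.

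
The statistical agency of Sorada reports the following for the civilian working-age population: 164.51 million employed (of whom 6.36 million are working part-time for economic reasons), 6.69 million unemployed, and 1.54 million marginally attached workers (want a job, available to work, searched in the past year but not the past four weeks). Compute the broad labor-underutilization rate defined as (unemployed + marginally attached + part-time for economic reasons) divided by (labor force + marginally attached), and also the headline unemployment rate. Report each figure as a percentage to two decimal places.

Labor force = 164.51 + 6.69 = 171.20 million.
Numerator = 6.69 + 1.54 + 6.36 = 14.59 million.
Denominator = 171.20 + 1.54 = 172.74 million.
Broad rate = 14.59 / 172.74 = 8.45%.
Headline unemployment rate = 6.69 / 171.20 = 3.91%.

Broad underutilization rate ≈ 8.45%; headline unemployment rate ≈ 3.91%.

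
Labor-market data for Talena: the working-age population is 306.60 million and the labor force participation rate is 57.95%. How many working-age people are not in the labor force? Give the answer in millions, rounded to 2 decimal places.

Share not in the labor force = 1 − 0.5795 = 0.4205.
Not in labor force = 0.4205 × 306.60 ≈ 128.93 million.

About 128.93 million are not in the labor force.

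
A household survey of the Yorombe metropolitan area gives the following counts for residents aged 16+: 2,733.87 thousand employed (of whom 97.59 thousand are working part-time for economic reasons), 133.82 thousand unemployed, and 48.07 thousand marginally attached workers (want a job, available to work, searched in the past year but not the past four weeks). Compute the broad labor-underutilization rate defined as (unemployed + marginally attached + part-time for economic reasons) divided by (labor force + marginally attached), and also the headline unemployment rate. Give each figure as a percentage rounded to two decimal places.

Labor force = 2,733.87 + 133.82 = 2,867.69 thousand.
Numerator = 133.82 + 48.07 + 97.59 = 279.48 thousand.
Denominator = 2,867.69 + 48.07 = 2,915.76 thousand.
Broad rate = 279.48 / 2,915.76 = 9.59%.
Headline unemployment rate = 133.82 / 2,867.69 = 4.67%.

Broad underutilization rate ≈ 9.59%; headline unemployment rate ≈ 4.67%.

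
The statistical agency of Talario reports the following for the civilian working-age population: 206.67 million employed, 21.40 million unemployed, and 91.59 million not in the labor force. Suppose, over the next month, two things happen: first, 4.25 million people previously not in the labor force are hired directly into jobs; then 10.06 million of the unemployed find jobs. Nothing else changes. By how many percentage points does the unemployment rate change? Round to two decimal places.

Initially, labor force = 206.67 + 21.40 = 228.07 million, so u = 21.40/228.07 = 9.38%.
After the first change, employed and labor force both rise by 4.25; unemployed unchanged → E = 210.92, U = 21.40, labor force = 232.32 million.
After the second change, unemployed falls and employed rises by 10.06; labor force unchanged → E = 220.98, U = 11.34, labor force = 232.32 million.
New unemployment rate = 11.34 / 232.32 = 4.88%.
Change = 4.88% − 9.38% = −4.50 percentage points.

The unemployment rate changes by −4.50 percentage points.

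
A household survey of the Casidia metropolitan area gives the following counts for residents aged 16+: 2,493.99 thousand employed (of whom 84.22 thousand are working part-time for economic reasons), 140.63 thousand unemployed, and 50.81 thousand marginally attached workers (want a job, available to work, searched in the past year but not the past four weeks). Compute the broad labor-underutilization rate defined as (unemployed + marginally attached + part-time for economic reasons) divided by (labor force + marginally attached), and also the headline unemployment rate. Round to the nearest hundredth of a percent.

Broad underutilization rate ≈ 10.27%; headline unemployment rate ≈ 5.34%.

Labor force = 2,493.99 + 140.63 = 2,634.62 thousand.
Numerator = 140.63 + 50.81 + 84.22 = 275.66 thousand.
Denominator = 2,634.62 + 50.81 = 2,685.43 thousand.
Broad rate = 275.66 / 2,685.43 = 10.27%.
Headline unemployment rate = 140.63 / 2,634.62 = 5.34%.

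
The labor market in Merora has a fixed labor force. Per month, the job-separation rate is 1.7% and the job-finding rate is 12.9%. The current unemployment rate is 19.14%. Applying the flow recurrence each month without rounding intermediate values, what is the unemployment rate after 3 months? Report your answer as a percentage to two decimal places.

Unemployment rate after three months ≈ 16.31%.

With a fixed labor force, u_{t+1} = u_t + s·(1−u_t) − f·u_t = u_t·(1−s−f) + s.
Here 1−s−f = 0.854 and s = 0.017.
u_1 = 0.191400 × 0.854 + 0.017 = 0.180456.
u_2 = 0.180456 × 0.854 + 0.017 = 0.171109.
u_3 = 0.171109 × 0.854 + 0.017 = 0.163127.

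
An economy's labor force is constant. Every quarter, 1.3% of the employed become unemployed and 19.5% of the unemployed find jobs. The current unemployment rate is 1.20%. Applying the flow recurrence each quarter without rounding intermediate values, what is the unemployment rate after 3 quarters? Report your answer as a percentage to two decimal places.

Unemployment rate after three quarters ≈ 3.74%.

With a fixed labor force, u_{t+1} = u_t + s·(1−u_t) − f·u_t = u_t·(1−s−f) + s.
Here 1−s−f = 0.792 and s = 0.013.
u_1 = 0.012000 × 0.792 + 0.013 = 0.022504.
u_2 = 0.022504 × 0.792 + 0.013 = 0.030823.
u_3 = 0.030823 × 0.792 + 0.013 = 0.037412.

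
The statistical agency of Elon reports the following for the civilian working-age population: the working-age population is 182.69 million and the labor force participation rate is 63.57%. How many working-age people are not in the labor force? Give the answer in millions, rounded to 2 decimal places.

Share not in the labor force = 1 − 0.6357 = 0.3643.
Not in labor force = 0.3643 × 182.69 ≈ 66.55 million.

About 66.55 million are not in the labor force.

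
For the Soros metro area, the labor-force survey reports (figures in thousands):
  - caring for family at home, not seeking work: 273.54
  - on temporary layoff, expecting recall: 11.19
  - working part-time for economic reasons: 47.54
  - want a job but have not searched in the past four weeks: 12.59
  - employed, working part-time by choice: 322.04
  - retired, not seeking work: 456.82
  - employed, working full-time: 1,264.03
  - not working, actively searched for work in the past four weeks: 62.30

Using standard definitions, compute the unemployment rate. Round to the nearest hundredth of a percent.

Employed = 47.54 + 322.04 + 1,264.03 = 1,633.61 thousand (anyone who worked, including part-time for economic reasons, counts as employed).
Unemployed = 11.19 + 62.30 = 73.49 thousand (jobless and actively searching, or on temporary layoff).
Labor force = 1,633.61 + 73.49 = 1,707.10 thousand.
Unemployment rate = 73.49 / 1,707.10 = 4.30%.

Unemployment rate ≈ 4.30%.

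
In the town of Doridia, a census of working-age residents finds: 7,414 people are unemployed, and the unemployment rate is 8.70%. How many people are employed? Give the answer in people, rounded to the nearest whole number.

Labor force = U / u = 7,414 / 0.0870 ≈ 85,218.
Employed = labor force − unemployed = 85,218 − 7,414 = 77,804.

About 77,804 are employed.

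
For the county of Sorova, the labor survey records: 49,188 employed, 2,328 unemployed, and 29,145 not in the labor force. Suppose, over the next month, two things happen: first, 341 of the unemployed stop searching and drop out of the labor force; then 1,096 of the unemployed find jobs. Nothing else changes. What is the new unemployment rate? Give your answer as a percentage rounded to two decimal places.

New unemployment rate ≈ 1.74%.

Initially, labor force = 49,188 + 2,328 = 51,516, so u = 2,328/51,516 = 4.52%.
After the first change, unemployed and labor force both fall by 341 → E = 49,188, U = 1,987, labor force = 51,175.
After the second change, unemployed falls and employed rises by 1,096; labor force unchanged → E = 50,284, U = 891, labor force = 51,175.
New unemployment rate = 891 / 51,175 = 1.74%.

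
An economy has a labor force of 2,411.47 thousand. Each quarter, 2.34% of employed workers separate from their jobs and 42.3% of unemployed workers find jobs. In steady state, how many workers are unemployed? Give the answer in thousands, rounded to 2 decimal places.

About 126.41 thousand are unemployed in steady state.

Steady-state unemployment rate u* = s/(s+f) = 2.34/(2.34+42.3) = 0.052419.
Unemployed = u* × labor force = 0.052419 × 2,411.47 ≈ 126.41 thousand.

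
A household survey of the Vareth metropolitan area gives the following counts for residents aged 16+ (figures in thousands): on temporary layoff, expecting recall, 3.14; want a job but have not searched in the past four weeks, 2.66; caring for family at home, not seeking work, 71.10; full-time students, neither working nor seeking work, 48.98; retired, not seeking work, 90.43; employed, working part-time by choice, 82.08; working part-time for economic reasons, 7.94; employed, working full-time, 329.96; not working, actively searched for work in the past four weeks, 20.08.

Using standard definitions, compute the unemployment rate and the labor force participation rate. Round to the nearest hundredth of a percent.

Employed = 82.08 + 7.94 + 329.96 = 419.98 thousand (anyone who worked, including part-time for economic reasons, counts as employed).
Unemployed = 3.14 + 20.08 = 23.22 thousand (jobless and actively searching, or on temporary layoff).
Labor force = 419.98 + 23.22 = 443.20 thousand.
Not in labor force = 2.66 + 71.10 + 48.98 + 90.43 = 213.17 thousand (those not working and not actively searching are outside the labor force — including those who want a job but have given up searching).
Civilian working-age population = 443.20 + 213.17 = 656.37 thousand.
Unemployment rate = 23.22 / 443.20 = 5.24%.
Labor force participation rate = 443.20 / 656.37 = 67.52%.

Unemployment rate ≈ 5.24%; labor force participation rate ≈ 67.52%.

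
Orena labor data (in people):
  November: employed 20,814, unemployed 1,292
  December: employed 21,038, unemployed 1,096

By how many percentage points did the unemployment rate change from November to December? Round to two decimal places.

November: labor force = 20,814 + 1,292 = 22,106; u = 1,292/22,106 = 5.84%.
December: labor force = 21,038 + 1,096 = 22,134; u = 1,096/22,134 = 4.95%.
Change = 4.95% − 5.84% = −0.89 pp.

The unemployment rate changed by −0.89 percentage points.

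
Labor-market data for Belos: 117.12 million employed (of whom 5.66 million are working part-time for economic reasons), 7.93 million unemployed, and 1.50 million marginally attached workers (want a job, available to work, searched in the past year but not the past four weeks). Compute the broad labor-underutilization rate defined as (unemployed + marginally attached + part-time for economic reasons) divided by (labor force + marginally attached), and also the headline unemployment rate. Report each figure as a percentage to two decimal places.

Labor force = 117.12 + 7.93 = 125.05 million.
Numerator = 7.93 + 1.50 + 5.66 = 15.09 million.
Denominator = 125.05 + 1.50 = 126.55 million.
Broad rate = 15.09 / 126.55 = 11.92%.
Headline unemployment rate = 7.93 / 125.05 = 6.34%.

Broad underutilization rate ≈ 11.92%; headline unemployment rate ≈ 6.34%.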